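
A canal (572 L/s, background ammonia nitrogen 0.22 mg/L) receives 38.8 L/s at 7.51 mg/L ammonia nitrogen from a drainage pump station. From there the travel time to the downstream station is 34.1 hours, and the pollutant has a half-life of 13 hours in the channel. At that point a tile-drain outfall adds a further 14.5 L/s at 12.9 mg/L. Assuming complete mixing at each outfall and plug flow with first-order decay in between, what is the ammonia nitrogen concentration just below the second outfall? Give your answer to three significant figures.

0.407 mg/L

After mixing, C = (572.0·0.2200 + 38.80·7.510) / 610.8 = 417.2/610.8 = 0.6831 mg/L; combined flow 610.8 L/s.
Half-life 13 h → k = ln 2 / 13 = 0.05332 h⁻¹ = 1.280 d⁻¹.
First-order decay: C = 0.6831·exp(−k·t) = 0.6831·0.1623 = 0.1109 mg/L.
Second outfall: C = (610.8·0.1109 + 14.50·12.90)/625.3 = 0.4074 mg/L.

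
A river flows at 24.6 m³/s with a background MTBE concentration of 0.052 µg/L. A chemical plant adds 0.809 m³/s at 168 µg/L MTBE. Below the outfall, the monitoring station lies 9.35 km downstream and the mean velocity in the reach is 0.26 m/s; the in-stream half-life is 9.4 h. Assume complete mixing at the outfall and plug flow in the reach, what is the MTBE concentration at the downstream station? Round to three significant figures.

2.58 µg/L

Flow-weighted average: C = (24.60·0.05200 + 0.8090·168.0) / 25.41 = 137.2/25.41 = 5.399 µg/L.
Travel time t = 9.35·1000 / 0.26 = 35960 s = 9.989 h.
Half-life 9.4 h → k = ln 2 / 9.4 = 0.07374 h⁻¹ = 1.770 d⁻¹.
After decay, C = 5.399 × e^(−kt) = 5.399 × 0.4787 = 2.585 µg/L.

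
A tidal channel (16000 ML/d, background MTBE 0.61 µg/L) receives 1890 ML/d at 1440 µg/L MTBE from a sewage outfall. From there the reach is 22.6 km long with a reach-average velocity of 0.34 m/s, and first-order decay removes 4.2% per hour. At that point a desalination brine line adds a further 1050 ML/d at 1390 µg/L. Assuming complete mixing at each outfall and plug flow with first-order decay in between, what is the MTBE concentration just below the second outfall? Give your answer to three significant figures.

142 µg/L

Conservation of mass: C = (16000·0.6100 + 1890·1440) / 17890 = 2731000/17890 = 152.7 µg/L; combined flow 17890 ML/d.
Travel time t = 22.6·1000 / 0.34 = 66470 s = 18.46 h.
4.2%/h lost → k = −ln(1 − 0.042) = 0.04291 h⁻¹.
Applying C = C₀e^(−kt): 152.7 × 0.4528 = 69.14 µg/L.
At the second outfall, C = (17890·69.14 + 1050·1390) / (17890 + 1050) = 142.4 µg/L.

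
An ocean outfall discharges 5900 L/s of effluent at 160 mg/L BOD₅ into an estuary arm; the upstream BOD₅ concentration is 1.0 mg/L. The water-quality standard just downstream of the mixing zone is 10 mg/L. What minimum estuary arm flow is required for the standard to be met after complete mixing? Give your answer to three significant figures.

98300 L/s

Set C_mix = 10: (Q·1.000 + 5900·160.0) / (Q + 5900) = 10
→ Q = 5900·(160.0 − 10)/(10 − 1.000) = 98330 L/s.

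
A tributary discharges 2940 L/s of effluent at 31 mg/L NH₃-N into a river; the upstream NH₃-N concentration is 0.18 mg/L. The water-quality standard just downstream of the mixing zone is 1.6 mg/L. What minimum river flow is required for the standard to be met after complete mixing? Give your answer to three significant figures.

60900 L/s

Set C_mix = 1.6: (Q·0.1800 + 2940·31.00) / (Q + 2940) = 1.6
→ Q = 2940·(31.00 − 1.6)/(1.6 − 0.1800) = 60870 L/s.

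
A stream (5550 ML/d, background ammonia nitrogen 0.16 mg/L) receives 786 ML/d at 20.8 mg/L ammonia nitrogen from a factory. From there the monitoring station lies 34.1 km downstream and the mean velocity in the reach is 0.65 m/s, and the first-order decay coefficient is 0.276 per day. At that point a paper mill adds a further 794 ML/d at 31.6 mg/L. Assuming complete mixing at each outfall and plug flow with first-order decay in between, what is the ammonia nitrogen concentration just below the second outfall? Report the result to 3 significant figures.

Flow-weighted average: C = (5550·0.1600 + 786.0·20.80) / 6336 = 17240/6336 = 2.720 mg/L; combined flow 6336 ML/d.
Travel time t = 34.1·1000 / 0.65 = 52460 s = 14.57 h.
Applying C = C₀e^(−kt): 2.720 × 0.8457 = 2.301 mg/L.
Second outfall: C = (6336·2.301 + 794.0·31.60)/7130 = 5.563 mg/L.

5.56 mg/L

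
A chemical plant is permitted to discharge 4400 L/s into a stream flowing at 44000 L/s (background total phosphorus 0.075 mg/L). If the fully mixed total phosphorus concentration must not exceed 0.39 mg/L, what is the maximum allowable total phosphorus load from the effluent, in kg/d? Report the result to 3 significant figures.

1350 kg/d

Mass balance at the limit: 44000·0.07500 + 4400·Cₑ = 48400·0.39 → Cₑ = 3.540 mg/L.
4400 L/s = 4.400 m³/s. Load = 4.400 m³/s × 3.540 g/m³ × 86 400 s/d = 1346 kg/d.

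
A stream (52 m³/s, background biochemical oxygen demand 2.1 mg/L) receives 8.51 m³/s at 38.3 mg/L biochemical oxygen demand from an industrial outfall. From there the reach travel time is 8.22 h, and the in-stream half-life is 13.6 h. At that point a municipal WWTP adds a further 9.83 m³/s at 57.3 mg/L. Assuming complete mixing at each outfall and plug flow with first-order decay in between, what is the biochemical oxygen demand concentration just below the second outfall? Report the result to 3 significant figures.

Conservation of mass: C = (52.00·2.100 + 8.510·38.30) / 60.51 = 435.1/60.51 = 7.191 mg/L; combined flow 60.51 m³/s.
Half-life 13.6 h → k = ln 2 / 13.6 = 0.05097 h⁻¹ = 1.223 d⁻¹.
Applying C = C₀e^(−kt): 7.191 × 0.6577 = 4.730 mg/L.
At the second outfall, C = (60.51·4.730 + 9.830·57.30) / (60.51 + 9.830) = 12.08 mg/L.

12.1 mg/L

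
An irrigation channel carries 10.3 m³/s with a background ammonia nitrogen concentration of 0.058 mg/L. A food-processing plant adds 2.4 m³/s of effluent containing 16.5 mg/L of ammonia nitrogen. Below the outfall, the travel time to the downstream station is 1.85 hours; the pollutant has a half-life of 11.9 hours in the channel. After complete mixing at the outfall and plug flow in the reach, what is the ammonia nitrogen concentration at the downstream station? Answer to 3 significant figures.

2.84 mg/L

Mixed concentration C = ΣQC/ΣQ = (10.30·0.05800 + 2.400·16.50) / 12.70 = 40.20/12.70 = 3.165 mg/L.
Half-life 11.9 h → k = ln 2 / 11.9 = 0.05825 h⁻¹ = 1.398 d⁻¹.
First-order decay: C = 3.165·exp(−k·t) = 3.165·0.8978 = 2.842 mg/L.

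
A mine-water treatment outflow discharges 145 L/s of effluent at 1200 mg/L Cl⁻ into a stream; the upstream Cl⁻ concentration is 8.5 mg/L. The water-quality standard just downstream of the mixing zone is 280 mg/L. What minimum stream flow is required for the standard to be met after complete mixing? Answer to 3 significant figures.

Set C_mix = 280: (Q·8.500 + 145.0·1200) / (Q + 145.0) = 280
→ Q = 145.0·(1200 − 280)/(280 − 8.500) = 491.3 L/s.

491 L/s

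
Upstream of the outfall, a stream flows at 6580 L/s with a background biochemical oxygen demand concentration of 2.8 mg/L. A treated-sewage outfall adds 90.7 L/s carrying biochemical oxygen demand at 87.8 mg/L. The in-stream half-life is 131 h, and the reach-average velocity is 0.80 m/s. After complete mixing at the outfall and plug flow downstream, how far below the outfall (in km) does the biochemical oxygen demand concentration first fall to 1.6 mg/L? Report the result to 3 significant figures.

493 km

Mixed concentration C = ΣQC/ΣQ = (6580·2.800 + 90.70·87.80) / 6671 = 26390/6671 = 3.956 mg/L.
Half-life 131 h → k = ln 2 / 131 = 0.005291 h⁻¹ = 0.1270 d⁻¹.
Set 3.956·exp(−k·t) = 1.6 → t = ln(3.956/1.6)/k = 615800 s = 171.1 h.
Distance = v·t = 0.80·615800 = 492700 m = 492.7 km.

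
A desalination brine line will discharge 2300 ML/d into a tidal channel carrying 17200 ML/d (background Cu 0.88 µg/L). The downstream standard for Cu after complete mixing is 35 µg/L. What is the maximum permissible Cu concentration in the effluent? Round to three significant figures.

At the limit, (Qr·Cr + Qe·Cₑ)/(Qr + Qe) = 35:
Cₑ = (19500·35 − 17200·0.8800) / 2300 = 290.2 µg/L.

290 µg/L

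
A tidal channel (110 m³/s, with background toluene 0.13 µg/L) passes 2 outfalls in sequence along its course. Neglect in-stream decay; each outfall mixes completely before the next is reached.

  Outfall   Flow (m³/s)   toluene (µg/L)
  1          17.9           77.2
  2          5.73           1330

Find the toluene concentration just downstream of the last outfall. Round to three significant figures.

67.5 µg/L

After outfall 1: Q = 110.0 + 17.90 = 127.9 m³/s; C = (110.0·0.1300 + 17.90·77.20)/127.9 = 10.92 µg/L.
After outfall 2: Q = 127.9 + 5.730 = 133.6 m³/s; C = (127.9·10.92 + 5.730·1330)/133.6 = 67.48 µg/L.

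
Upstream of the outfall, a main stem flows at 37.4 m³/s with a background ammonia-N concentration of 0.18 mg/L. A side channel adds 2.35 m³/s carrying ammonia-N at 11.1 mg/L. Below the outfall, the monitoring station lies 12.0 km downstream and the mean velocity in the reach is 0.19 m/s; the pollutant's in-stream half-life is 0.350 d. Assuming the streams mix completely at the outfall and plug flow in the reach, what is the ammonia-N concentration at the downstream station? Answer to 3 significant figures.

Conservation of mass: C = (37.40·0.1800 + 2.350·11.10) / 39.75 = 32.82/39.75 = 0.8256 mg/L.
Travel time t = 12.0·1000 / 0.19 = 63160 s = 17.54 h.
Half-life 0.350 d → k = ln 2 / 0.350 = 1.980 d⁻¹.
Decay over the reach: 0.8256·exp(−kt) = 0.8256·0.2351 = 0.1941 mg/L.

0.194 mg/L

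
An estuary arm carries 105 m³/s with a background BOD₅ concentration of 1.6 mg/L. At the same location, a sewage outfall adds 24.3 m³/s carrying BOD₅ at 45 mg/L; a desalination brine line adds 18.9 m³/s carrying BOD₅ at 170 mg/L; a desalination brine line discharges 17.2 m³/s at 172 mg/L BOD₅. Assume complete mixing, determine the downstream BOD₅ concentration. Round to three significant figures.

Mass balance: C = (105.0·1.600 + 24.30·45.00 + 18.90·170.0 + 17.20·172.0) / 165.4 = 7433/165.4 = 44.94 mg/L.

44.9 mg/L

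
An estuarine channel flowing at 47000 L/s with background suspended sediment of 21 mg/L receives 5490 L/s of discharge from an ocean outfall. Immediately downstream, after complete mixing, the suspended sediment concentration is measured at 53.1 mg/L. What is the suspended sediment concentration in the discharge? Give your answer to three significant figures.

Mass balance: 47000·21.00 + 5490·Cₑ = 52490·53.10
→ Cₑ = (52490·53.10 − 47000·21.00) / 5490 = 327.9 mg/L.

328 mg/L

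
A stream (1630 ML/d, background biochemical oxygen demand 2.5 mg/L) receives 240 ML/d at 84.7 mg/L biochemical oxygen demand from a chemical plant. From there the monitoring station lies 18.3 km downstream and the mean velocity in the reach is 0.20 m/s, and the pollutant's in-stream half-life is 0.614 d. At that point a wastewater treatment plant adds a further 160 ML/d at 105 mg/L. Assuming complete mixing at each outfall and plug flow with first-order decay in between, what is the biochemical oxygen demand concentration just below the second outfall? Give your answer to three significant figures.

11.9 mg/L

After mixing, C = (1630·2.500 + 240.0·84.70) / 1870 = 24400/1870 = 13.05 mg/L; combined flow 1870 ML/d.
Travel time t = 18.3·1000 / 0.20 = 91500 s = 25.42 h.
Half-life 0.614 d → k = ln 2 / 0.614 = 1.129 d⁻¹.
Applying C = C₀e^(−kt): 13.05 × 0.3025 = 3.948 mg/L.
At the second outfall, C = (1870·3.948 + 160.0·105.0) / (1870 + 160.0) = 11.91 mg/L.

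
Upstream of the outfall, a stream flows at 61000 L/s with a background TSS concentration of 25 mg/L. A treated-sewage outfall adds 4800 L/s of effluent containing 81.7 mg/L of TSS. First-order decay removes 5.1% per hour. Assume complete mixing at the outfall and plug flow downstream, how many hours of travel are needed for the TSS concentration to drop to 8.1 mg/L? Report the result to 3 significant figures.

Mass balance: C = (61000·25.00 + 4800·81.70) / 65800 = 1917000/65800 = 29.14 mg/L.
5.1%/h lost → k = −ln(1 − 0.051) = 0.05235 h⁻¹.
29.14·exp(−k·t) = 8.1 → t = ln(29.14/8.1)/k = 88040 s = 24.45 h.

24.5 h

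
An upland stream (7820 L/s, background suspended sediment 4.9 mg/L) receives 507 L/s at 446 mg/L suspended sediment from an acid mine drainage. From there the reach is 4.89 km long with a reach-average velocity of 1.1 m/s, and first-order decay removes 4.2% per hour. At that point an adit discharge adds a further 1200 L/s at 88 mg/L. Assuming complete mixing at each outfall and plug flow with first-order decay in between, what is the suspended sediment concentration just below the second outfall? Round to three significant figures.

37.4 mg/L

Conservation of mass: C = (7820·4.900 + 507.0·446.0) / 8327 = 264400/8327 = 31.76 mg/L; combined flow 8327 L/s.
Travel time t = 4.89·1000 / 1.1 = 4445 s = 1.235 h.
4.2%/h lost → k = −ln(1 − 0.042) = 0.04291 h⁻¹.
After decay, C = 31.76 × e^(−kt) = 31.76 × 0.9484 = 30.12 mg/L.
At the second outfall, C = (8327·30.12 + 1200·88.00) / (8327 + 1200) = 37.41 mg/L.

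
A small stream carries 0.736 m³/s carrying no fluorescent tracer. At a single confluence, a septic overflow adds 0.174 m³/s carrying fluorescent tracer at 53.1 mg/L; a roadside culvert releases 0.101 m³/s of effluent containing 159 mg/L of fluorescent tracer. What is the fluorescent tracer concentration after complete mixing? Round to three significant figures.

Flow-weighted average: C = (0.7360·0 + 0.1740·53.10 + 0.1010·159.0) / 1.011 = 25.30/1.011 = 25.02 mg/L.

25.0 mg/L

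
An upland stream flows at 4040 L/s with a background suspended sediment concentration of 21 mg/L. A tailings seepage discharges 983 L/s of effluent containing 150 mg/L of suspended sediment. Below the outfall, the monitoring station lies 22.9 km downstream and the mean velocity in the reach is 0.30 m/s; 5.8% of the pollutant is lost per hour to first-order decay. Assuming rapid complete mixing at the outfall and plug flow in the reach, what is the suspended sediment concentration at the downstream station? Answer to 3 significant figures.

13.0 mg/L

After mixing, C = (4040·21.00 + 983.0·150.0) / 5023 = 232300/5023 = 46.25 mg/L.
Travel time t = 22.9·1000 / 0.30 = 76330 s = 21.20 h.
5.8%/h lost → k = −ln(1 − 0.058) = 0.05975 h⁻¹.
Applying C = C₀e^(−kt): 46.25 × 0.2817 = 13.03 mg/L.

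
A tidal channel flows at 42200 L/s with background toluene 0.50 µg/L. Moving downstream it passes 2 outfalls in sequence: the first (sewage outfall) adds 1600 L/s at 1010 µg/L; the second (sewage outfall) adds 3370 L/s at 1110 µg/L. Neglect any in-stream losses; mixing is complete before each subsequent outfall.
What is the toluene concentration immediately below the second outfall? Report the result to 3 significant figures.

114 µg/L

After outfall 1: Q = 42200 + 1600 = 43800 L/s; C = (42200·0.5000 + 1600·1010)/43800 = 37.38 µg/L.
After outfall 2: Q = 43800 + 3370 = 47170 L/s; C = (43800·37.38 + 3370·1110)/47170 = 114.0 µg/L.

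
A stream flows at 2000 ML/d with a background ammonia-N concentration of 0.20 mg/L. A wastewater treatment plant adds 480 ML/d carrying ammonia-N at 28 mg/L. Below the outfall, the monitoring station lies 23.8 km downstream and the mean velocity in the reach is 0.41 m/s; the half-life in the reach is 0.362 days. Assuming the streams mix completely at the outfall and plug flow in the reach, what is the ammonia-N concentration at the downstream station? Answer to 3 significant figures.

Mixed concentration C = ΣQC/ΣQ = (2000·0.2000 + 480.0·28.00) / 2480 = 13840/2480 = 5.581 mg/L.
Travel time t = 23.8·1000 / 0.41 = 58050 s = 16.12 h.
Half-life 0.362 d → k = ln 2 / 0.362 = 1.915 d⁻¹.
Applying C = C₀e^(−kt): 5.581 × 0.2762 = 1.542 mg/L.

1.54 mg/L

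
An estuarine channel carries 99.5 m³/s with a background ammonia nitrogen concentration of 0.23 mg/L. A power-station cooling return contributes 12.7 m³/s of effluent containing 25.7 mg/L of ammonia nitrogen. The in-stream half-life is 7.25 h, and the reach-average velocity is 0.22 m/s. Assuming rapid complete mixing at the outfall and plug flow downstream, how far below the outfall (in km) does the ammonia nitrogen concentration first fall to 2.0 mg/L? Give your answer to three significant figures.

3.67 km

Mixed concentration C = ΣQC/ΣQ = (99.50·0.2300 + 12.70·25.70) / 112.2 = 349.3/112.2 = 3.113 mg/L.
Half-life 7.25 h → k = ln 2 / 7.25 = 0.09561 h⁻¹ = 2.295 d⁻¹.
Set 3.113·exp(−k·t) = 2.0 → t = ln(3.113/2.0)/k = 16660 s = 4.628 h.
Distance = v·t = 0.22·16660 = 3665 m = 3.665 km.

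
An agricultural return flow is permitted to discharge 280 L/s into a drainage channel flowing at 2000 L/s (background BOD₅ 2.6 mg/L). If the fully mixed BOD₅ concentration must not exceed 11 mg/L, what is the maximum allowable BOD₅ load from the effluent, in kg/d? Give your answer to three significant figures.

1720 kg/d

Mass balance at the limit: 2000·2.600 + 280.0·Cₑ = 2280·11 → Cₑ = 71.00 mg/L.
280.0 L/s = 0.2800 m³/s. Load = 0.2800 m³/s × 71.00 g/m³ × 86 400 s/d = 1718 kg/d.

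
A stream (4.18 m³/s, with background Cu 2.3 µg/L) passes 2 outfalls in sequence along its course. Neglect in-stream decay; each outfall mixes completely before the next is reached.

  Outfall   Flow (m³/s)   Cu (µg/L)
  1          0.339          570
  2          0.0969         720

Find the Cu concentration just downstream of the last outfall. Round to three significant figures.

59.1 µg/L

Outfall 1: combined Q = 4.519 m³/s; C = (4.180·2.300 + 0.3390·570.0)/4.519 = 44.89 µg/L.
Outfall 2: combined Q = 4.616 m³/s; C = (4.519·44.89 + 0.09690·720.0)/4.616 = 59.06 µg/L.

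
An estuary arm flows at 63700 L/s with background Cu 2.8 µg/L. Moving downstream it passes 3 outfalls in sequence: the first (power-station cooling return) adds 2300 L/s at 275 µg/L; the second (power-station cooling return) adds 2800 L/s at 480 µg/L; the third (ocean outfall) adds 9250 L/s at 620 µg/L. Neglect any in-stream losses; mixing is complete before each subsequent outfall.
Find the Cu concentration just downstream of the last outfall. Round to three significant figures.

101 µg/L

Outfall 1: combined Q = 66000 L/s; C = (63700·2.800 + 2300·275.0)/66000 = 12.29 µg/L.
Outfall 2: combined Q = 68800 L/s; C = (66000·12.29 + 2800·480.0)/68800 = 31.32 µg/L.
Outfall 3: combined Q = 78050 L/s; C = (68800·31.32 + 9250·620.0)/78050 = 101.1 µg/L.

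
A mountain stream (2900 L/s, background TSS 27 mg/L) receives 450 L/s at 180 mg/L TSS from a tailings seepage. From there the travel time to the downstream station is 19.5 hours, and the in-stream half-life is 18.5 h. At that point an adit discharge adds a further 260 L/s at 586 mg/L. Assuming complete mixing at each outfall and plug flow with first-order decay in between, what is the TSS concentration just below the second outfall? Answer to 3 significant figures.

Flow-weighted average: C = (2900·27.00 + 450.0·180.0) / 3350 = 159300/3350 = 47.55 mg/L; combined flow 3350 L/s.
Half-life 18.5 h → k = ln 2 / 18.5 = 0.03747 h⁻¹ = 0.8992 d⁻¹.
Decay over the reach: 47.55·exp(−kt) = 47.55·0.4816 = 22.90 mg/L.
At the second outfall, C = (3350·22.90 + 260.0·586.0) / (3350 + 260.0) = 63.46 mg/L.

63.5 mg/L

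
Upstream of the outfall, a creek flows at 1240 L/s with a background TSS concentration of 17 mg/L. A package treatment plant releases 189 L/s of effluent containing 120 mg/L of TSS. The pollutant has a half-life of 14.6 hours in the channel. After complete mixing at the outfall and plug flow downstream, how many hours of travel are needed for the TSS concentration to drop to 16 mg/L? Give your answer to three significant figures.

Flow-weighted average: C = (1240·17.00 + 189.0·120.0) / 1429 = 43760/1429 = 30.62 mg/L.
Half-life 14.6 h → k = ln 2 / 14.6 = 0.04748 h⁻¹ = 1.139 d⁻¹.
30.62·exp(−k·t) = 16 → t = ln(30.62/16)/k = 49220 s = 13.67 h.

13.7 h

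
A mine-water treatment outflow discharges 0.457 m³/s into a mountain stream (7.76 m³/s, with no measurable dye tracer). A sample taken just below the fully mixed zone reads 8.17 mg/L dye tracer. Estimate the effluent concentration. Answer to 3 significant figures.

Mass balance: 7.760·0 + 0.4570·Cₑ = 8.217·8.170
→ Cₑ = (8.217·8.170 − 7.760·0) / 0.4570 = 146.9 mg/L.

147 mg/L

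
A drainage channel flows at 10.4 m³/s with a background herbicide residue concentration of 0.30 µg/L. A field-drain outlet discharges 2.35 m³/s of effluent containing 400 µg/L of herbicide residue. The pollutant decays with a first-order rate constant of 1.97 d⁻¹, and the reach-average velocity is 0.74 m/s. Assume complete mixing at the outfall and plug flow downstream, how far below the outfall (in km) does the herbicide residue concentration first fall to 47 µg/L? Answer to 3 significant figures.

Mass balance: C = (10.40·0.3000 + 2.350·400.0) / 12.75 = 943.1/12.75 = 73.97 µg/L.
Set 73.97·exp(−k·t) = 47 → t = ln(73.97/47)/k = 19890 s = 5.525 h.
Distance = v·t = 0.74·19890 = 14720 m = 14.72 km.

14.7 km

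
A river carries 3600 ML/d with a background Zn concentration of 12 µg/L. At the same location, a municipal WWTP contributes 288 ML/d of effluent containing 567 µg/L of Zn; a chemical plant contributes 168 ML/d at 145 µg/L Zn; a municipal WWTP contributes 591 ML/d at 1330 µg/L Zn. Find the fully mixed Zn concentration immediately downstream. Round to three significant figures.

219 µg/L

After mixing, C = (3600·12.00 + 288.0·567.0 + 168.0·145.0 + 591.0·1330) / 4647 = 1017000/4647 = 218.8 µg/L.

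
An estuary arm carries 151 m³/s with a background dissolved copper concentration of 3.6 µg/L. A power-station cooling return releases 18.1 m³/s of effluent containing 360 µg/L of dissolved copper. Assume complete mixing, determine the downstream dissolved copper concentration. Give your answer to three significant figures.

Conservation of mass: C = (151.0·3.600 + 18.10·360.0) / 169.1 = 7060/169.1 = 41.75 µg/L.

41.7 µg/L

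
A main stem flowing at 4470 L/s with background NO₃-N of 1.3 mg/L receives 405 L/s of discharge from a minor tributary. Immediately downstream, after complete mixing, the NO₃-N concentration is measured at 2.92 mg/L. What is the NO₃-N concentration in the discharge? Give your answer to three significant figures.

Mass balance: 4470·1.300 + 405.0·Cₑ = 4875·2.920
→ Cₑ = (4875·2.920 − 4470·1.300) / 405.0 = 20.80 mg/L.

20.8 mg/L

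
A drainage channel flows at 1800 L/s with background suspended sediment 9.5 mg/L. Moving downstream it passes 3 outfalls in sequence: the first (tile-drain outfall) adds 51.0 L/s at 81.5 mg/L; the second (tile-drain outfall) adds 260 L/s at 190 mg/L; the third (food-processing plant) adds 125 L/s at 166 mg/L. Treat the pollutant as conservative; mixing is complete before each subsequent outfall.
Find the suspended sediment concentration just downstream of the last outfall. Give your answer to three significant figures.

40.9 mg/L

Below outfall 1: Q → 1851 L/s, C = (1800·9.500 + 51.00·81.50)/1851 = 11.48 mg/L.
Below outfall 2: Q → 2111 L/s, C = (1851·11.48 + 260.0·190.0)/2111 = 33.47 mg/L.
Below outfall 3: Q → 2236 L/s, C = (2111·33.47 + 125.0·166.0)/2236 = 40.88 mg/L.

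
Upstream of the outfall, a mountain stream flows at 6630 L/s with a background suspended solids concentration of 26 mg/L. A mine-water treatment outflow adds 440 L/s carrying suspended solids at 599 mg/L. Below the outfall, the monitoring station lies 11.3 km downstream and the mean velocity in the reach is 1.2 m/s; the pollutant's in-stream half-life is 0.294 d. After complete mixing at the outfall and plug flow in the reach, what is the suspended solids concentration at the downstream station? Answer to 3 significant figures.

After mixing, C = (6630·26.00 + 440.0·599.0) / 7070 = 435900/7070 = 61.66 mg/L.
Travel time t = 11.3·1000 / 1.2 = 9417 s = 2.616 h.
Half-life 0.294 d → k = ln 2 / 0.294 = 2.358 d⁻¹.
After decay, C = 61.66 × e^(−kt) = 61.66 × 0.7734 = 47.69 mg/L.

47.7 mg/L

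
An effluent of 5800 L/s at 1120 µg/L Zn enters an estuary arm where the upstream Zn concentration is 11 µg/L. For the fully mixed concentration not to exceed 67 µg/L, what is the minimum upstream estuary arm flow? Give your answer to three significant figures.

109000 L/s

Set C_mix = 67: (Q·11.00 + 5800·1120) / (Q + 5800) = 67
→ Q = 5800·(1120 − 67)/(67 − 11.00) = 109100 L/s.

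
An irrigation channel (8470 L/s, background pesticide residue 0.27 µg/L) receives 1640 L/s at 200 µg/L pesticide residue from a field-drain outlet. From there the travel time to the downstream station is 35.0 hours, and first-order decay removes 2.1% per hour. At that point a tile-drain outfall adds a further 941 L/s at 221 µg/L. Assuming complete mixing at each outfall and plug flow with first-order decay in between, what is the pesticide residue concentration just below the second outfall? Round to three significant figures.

After mixing, C = (8470·0.2700 + 1640·200.0) / 10110 = 330300/10110 = 32.67 µg/L; combined flow 10110 L/s.
2.1%/h lost → k = −ln(1 − 0.021) = 0.02122 h⁻¹.
Applying C = C₀e^(−kt): 32.67 × 0.4758 = 15.54 µg/L.
At the second outfall, C = (10110·15.54 + 941.0·221.0) / (10110 + 941.0) = 33.04 µg/L.

33.0 µg/L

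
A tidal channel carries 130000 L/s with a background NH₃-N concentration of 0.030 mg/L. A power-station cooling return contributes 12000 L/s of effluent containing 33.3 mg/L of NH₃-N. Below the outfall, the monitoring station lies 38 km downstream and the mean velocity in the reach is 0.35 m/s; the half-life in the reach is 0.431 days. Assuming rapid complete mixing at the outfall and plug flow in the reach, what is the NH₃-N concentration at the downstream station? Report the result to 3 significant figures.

0.377 mg/L

Mass balance: C = (130000·0.03000 + 12000·33.30) / 142000 = 403500/142000 = 2.842 mg/L.
Travel time t = 38·1000 / 0.35 = 108600 s = 30.16 h.
Half-life 0.431 d → k = ln 2 / 0.431 = 1.608 d⁻¹.
Decay over the reach: 2.842·exp(−kt) = 2.842·0.1325 = 0.3766 mg/L.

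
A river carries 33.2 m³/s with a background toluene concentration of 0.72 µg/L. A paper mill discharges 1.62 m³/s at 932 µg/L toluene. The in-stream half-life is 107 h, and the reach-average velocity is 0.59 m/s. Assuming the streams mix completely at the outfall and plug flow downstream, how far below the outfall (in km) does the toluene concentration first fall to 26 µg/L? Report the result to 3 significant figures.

Mass balance: C = (33.20·0.7200 + 1.620·932.0) / 34.82 = 1534/34.82 = 44.05 µg/L.
Half-life 107 h → k = ln 2 / 107 = 0.006478 h⁻¹ = 0.1555 d⁻¹.
Set 44.05·exp(−k·t) = 26 → t = ln(44.05/26)/k = 293000 s = 81.38 h.
Distance = v·t = 0.59·293000 = 172900 m = 172.9 km.

173 km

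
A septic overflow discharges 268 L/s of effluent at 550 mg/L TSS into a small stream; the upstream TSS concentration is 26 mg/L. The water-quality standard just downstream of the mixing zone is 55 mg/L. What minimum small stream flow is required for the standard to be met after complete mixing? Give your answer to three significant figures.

Set C_mix = 55: (Q·26.00 + 268.0·550.0) / (Q + 268.0) = 55
→ Q = 268.0·(550.0 − 55)/(55 − 26.00) = 4574 L/s.

4570 L/s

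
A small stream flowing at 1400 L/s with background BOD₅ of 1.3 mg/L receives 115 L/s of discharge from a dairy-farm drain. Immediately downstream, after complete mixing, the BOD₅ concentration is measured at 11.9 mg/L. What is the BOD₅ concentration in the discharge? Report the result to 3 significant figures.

141 mg/L

Mass balance: 1400·1.300 + 115.0·Cₑ = 1515·11.90
→ Cₑ = (1515·11.90 − 1400·1.300) / 115.0 = 140.9 mg/L.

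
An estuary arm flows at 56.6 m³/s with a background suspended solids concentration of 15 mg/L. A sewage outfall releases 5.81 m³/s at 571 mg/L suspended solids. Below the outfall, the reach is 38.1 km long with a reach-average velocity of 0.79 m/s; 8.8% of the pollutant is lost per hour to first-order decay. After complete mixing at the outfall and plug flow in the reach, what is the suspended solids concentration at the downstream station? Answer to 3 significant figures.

Flow-weighted average: C = (56.60·15.00 + 5.810·571.0) / 62.41 = 4167/62.41 = 66.76 mg/L.
Travel time t = 38.1·1000 / 0.79 = 48230 s = 13.40 h.
8.8%/h lost → k = −ln(1 − 0.088) = 0.09212 h⁻¹.
Decay over the reach: 66.76·exp(−kt) = 66.76·0.2911 = 19.43 mg/L.

19.4 mg/L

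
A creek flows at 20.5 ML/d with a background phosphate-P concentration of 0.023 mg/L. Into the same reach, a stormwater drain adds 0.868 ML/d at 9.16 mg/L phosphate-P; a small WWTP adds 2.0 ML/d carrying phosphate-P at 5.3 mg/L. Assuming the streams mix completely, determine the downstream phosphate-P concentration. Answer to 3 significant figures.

After mixing, C = (20.50·0.02300 + 0.8680·9.160 + 2.000·5.300) / 23.37 = 19.02/23.37 = 0.8140 mg/L.

0.814 mg/L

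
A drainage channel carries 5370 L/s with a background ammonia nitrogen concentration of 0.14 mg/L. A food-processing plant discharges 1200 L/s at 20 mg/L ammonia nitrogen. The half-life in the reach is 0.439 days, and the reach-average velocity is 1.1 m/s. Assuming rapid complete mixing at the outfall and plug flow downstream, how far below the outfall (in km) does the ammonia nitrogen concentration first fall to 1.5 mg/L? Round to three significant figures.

55.4 km

Flow-weighted average: C = (5370·0.1400 + 1200·20.00) / 6570 = 24750/6570 = 3.767 mg/L.
Half-life 0.439 d → k = ln 2 / 0.439 = 1.579 d⁻¹.
Set 3.767·exp(−k·t) = 1.5 → t = ln(3.767/1.5)/k = 50390 s = 14.00 h.
Distance = v·t = 1.1·50390 = 55430 m = 55.43 km.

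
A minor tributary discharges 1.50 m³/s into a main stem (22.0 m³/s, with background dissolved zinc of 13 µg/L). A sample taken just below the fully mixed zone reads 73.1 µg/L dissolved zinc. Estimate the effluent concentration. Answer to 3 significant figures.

955 µg/L

Mass balance: 22.00·13.00 + 1.500·Cₑ = 23.50·73.10
→ Cₑ = (23.50·73.10 − 22.00·13.00) / 1.500 = 954.6 µg/L.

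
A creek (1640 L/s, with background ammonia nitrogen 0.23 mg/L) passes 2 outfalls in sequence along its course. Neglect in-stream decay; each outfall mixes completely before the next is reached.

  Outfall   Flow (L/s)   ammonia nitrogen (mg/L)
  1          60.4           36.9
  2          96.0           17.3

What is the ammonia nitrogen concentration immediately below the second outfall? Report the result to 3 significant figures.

Below outfall 1: Q → 1700 L/s, C = (1640·0.2300 + 60.40·36.90)/1700 = 1.533 mg/L.
Below outfall 2: Q → 1796 L/s, C = (1700·1.533 + 96.00·17.30)/1796 = 2.375 mg/L.

2.38 mg/L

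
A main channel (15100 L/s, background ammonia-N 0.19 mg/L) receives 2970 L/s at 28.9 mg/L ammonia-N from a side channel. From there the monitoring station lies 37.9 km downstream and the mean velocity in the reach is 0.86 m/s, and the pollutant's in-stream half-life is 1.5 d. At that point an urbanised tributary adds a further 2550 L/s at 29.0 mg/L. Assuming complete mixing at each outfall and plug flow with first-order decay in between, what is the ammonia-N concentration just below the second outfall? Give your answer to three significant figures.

Mixed concentration C = ΣQC/ΣQ = (15100·0.1900 + 2970·28.90) / 18070 = 88700/18070 = 4.909 mg/L; combined flow 18070 L/s.
Travel time t = 37.9·1000 / 0.86 = 44070 s = 12.24 h.
Half-life 1.5 d → k = ln 2 / 1.5 = 0.4621 d⁻¹.
Decay over the reach: 4.909·exp(−kt) = 4.909·0.7900 = 3.878 mg/L.
At the second outfall, C = (18070·3.878 + 2550·29.00) / (18070 + 2550) = 6.985 mg/L.

6.98 mg/L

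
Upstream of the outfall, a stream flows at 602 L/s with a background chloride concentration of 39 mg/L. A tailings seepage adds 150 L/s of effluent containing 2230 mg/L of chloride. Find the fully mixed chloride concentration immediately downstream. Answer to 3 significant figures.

476 mg/L

Mixed concentration C = ΣQC/ΣQ = (602.0·39.00 + 150.0·2230) / 752.0 = 358000/752.0 = 476.0 mg/L.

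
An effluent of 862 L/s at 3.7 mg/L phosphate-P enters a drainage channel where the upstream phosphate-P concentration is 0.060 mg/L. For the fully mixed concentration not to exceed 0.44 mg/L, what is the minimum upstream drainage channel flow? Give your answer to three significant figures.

Set C_mix = 0.44: (Q·0.06000 + 862.0·3.700) / (Q + 862.0) = 0.44
→ Q = 862.0·(3.700 − 0.44)/(0.44 − 0.06000) = 7395 L/s.

7400 L/s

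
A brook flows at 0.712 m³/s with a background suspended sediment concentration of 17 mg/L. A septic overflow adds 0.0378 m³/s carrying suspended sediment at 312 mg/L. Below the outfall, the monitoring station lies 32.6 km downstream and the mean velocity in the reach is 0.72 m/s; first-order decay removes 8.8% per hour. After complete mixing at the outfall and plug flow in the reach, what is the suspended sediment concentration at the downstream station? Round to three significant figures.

Conservation of mass: C = (0.7120·17.00 + 0.03780·312.0) / 0.7498 = 23.90/0.7498 = 31.87 mg/L.
Travel time t = 32.6·1000 / 0.72 = 45280 s = 12.58 h.
8.8%/h lost → k = −ln(1 − 0.088) = 0.09212 h⁻¹.
First-order decay: C = 31.87·exp(−k·t) = 31.87·0.3139 = 10.01 mg/L.

10.0 mg/L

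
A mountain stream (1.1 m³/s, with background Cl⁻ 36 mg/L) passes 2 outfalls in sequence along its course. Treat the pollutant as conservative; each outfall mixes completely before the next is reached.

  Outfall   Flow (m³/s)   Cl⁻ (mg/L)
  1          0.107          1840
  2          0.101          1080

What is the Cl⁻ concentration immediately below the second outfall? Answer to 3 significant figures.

Below outfall 1: Q → 1.207 m³/s, C = (1.100·36.00 + 0.1070·1840)/1.207 = 195.9 mg/L.
Below outfall 2: Q → 1.308 m³/s, C = (1.207·195.9 + 0.1010·1080)/1.308 = 264.2 mg/L.

264 mg/L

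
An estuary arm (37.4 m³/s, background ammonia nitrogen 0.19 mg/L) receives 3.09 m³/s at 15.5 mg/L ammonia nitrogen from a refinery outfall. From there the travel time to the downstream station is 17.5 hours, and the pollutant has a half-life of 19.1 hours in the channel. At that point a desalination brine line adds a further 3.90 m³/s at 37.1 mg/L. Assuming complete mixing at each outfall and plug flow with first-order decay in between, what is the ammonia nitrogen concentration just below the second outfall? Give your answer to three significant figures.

After mixing, C = (37.40·0.1900 + 3.090·15.50) / 40.49 = 55.00/40.49 = 1.358 mg/L; combined flow 40.49 m³/s.
Half-life 19.1 h → k = ln 2 / 19.1 = 0.03629 h⁻¹ = 0.8710 d⁻¹.
Decay over the reach: 1.358·exp(−kt) = 1.358·0.5299 = 0.7198 mg/L.
At the second outfall, C = (40.49·0.7198 + 3.900·37.10) / (40.49 + 3.900) = 3.916 mg/L.

3.92 mg/L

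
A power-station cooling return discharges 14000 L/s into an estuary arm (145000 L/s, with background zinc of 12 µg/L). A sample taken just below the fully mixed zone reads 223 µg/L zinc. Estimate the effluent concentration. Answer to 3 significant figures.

2410 µg/L

Mass balance: 145000·12.00 + 14000·Cₑ = 159000·223.0
→ Cₑ = (159000·223.0 − 145000·12.00) / 14000 = 2408 µg/L.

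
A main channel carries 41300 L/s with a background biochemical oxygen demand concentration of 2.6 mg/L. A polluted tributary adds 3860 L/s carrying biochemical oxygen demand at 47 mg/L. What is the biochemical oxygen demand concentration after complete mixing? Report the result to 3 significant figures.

Mass balance: C = (41300·2.600 + 3860·47.00) / 45160 = 288800/45160 = 6.395 mg/L.

6.40 mg/L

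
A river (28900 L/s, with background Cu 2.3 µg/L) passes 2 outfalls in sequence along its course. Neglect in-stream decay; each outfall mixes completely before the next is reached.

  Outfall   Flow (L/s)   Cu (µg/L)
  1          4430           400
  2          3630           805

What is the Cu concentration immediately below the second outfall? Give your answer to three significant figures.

129 µg/L

After outfall 1: Q = 28900 + 4430 = 33330 L/s; C = (28900·2.300 + 4430·400.0)/33330 = 55.16 µg/L.
After outfall 2: Q = 33330 + 3630 = 36960 L/s; C = (33330·55.16 + 3630·805.0)/36960 = 128.8 µg/L.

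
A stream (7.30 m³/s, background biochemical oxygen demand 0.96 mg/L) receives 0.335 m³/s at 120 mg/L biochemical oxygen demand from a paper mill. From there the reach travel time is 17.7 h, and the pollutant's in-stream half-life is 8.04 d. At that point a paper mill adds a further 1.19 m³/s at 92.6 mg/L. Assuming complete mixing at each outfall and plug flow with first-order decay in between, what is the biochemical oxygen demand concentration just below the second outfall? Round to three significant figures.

After mixing, C = (7.300·0.9600 + 0.3350·120.0) / 7.635 = 47.21/7.635 = 6.183 mg/L; combined flow 7.635 m³/s.
Half-life 8.04 d → k = ln 2 / 8.04 = 0.08621 d⁻¹.
First-order decay: C = 6.183·exp(−k·t) = 6.183·0.9384 = 5.802 mg/L.
Second outfall: C = (7.635·5.802 + 1.190·92.60)/8.825 = 17.51 mg/L.

17.5 mg/L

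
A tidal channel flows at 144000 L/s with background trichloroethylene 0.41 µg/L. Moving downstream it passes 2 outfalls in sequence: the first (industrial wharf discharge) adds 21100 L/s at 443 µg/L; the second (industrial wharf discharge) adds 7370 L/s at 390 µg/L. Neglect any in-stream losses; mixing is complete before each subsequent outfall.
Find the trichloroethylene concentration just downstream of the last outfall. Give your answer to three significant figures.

After outfall 1: Q = 144000 + 21100 = 165100 L/s; C = (144000·0.4100 + 21100·443.0)/165100 = 56.97 µg/L.
After outfall 2: Q = 165100 + 7370 = 172500 L/s; C = (165100·56.97 + 7370·390.0)/172500 = 71.20 µg/L.

71.2 µg/L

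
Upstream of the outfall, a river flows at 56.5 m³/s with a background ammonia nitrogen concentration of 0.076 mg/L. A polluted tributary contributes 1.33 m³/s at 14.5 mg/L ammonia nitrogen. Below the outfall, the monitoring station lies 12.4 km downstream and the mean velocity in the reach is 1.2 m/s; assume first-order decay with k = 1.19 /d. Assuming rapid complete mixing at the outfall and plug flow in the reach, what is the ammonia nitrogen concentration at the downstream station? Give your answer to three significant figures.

Conservation of mass: C = (56.50·0.07600 + 1.330·14.50) / 57.83 = 23.58/57.83 = 0.4077 mg/L.
Travel time t = 12.4·1000 / 1.2 = 10330 s = 2.870 h.
Decay over the reach: 0.4077·exp(−kt) = 0.4077·0.8673 = 0.3536 mg/L.

0.354 mg/L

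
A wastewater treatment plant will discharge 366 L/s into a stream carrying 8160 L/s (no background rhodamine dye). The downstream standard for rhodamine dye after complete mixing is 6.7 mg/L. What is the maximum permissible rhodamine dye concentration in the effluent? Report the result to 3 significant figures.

At the limit, (Qr·Cr + Qe·Cₑ)/(Qr + Qe) = 6.7:
Cₑ = (8526·6.7 − 8160·0) / 366.0 = 156.1 mg/L.

156 mg/L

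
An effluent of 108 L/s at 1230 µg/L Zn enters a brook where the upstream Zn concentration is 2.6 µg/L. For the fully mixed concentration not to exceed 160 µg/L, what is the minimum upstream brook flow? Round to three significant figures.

Set C_mix = 160: (Q·2.600 + 108.0·1230) / (Q + 108.0) = 160
→ Q = 108.0·(1230 − 160)/(160 − 2.600) = 734.2 L/s.

734 L/s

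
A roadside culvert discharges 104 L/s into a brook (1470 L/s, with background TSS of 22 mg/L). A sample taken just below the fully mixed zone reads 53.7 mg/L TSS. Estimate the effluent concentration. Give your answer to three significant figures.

502 mg/L

Mass balance: 1470·22.00 + 104.0·Cₑ = 1574·53.70
→ Cₑ = (1574·53.70 − 1470·22.00) / 104.0 = 501.8 mg/L.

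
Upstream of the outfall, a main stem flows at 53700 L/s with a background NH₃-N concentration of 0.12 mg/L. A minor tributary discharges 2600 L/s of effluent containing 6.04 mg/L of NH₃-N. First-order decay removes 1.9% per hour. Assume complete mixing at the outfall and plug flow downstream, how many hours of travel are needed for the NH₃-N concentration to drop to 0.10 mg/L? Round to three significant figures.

71.4 h

Mixed concentration C = ΣQC/ΣQ = (53700·0.1200 + 2600·6.040) / 56300 = 22150/56300 = 0.3934 mg/L.
1.9%/h lost → k = −ln(1 − 0.019) = 0.01918 h⁻¹.
0.3934·exp(−k·t) = 0.10 → t = ln(0.3934/0.10)/k = 257000 s = 71.40 h.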